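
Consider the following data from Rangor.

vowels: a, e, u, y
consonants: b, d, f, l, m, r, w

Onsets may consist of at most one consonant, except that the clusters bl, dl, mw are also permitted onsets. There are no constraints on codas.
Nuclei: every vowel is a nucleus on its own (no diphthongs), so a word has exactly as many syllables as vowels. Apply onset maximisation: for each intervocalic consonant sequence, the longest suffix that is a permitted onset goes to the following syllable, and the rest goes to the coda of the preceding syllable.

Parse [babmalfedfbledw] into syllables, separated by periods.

bab.mal.fedf.bledw

Vowels present: a, a, e, e; each is a nucleus, giving 4 syllables.
/a…a/ gap (V1→V2): /bm/ splits as /b/ + /m/ (/m/ is the longest suffix that is a licit onset).
/a…e/ gap (V2→V3): /lf/ splits as /l/ + /f/ (/f/ is the longest suffix that is a licit onset).
/e…e/ gap (V3→V4): /dfbl/; trying suffixes from longest down, /bl/ is the first permitted one, so coda /df/ | onset /bl/.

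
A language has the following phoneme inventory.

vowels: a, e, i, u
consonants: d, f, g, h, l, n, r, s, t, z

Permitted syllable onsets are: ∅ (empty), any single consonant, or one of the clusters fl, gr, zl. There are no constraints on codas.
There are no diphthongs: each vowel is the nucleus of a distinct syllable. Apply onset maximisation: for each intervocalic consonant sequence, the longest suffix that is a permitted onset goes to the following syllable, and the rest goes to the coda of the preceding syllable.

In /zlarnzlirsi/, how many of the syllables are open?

1

Nuclei (vowels): a, i, i → 3 syllables.
Between /a/ (V1) and /i/ (V2): /rnzl/ splits as /rn/ + /zl/ (/zl/ is the longest suffix that is a licit onset).
Between /i/ (V2) and /i/ (V3): cluster /rs/ — the longest permitted-onset suffix is /s/; onset = /s/, preceding coda = /r/.
Putting it together: zlarn.zlir.si.
Classifying each syllable: /zlarn/ (closed), /zlir/ (closed), /si/ (open).
Open syllables: 1.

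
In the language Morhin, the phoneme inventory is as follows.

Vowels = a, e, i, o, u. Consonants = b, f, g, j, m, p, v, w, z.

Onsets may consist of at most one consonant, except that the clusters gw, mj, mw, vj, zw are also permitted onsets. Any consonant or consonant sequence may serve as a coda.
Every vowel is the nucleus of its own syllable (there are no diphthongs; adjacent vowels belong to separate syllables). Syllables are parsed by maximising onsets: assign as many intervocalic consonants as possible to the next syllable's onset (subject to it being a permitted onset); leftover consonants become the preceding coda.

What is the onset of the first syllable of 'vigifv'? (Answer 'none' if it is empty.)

v

The vowels are i, i — 2 nuclei, so 2 syllables.
V1 /i/ – V2 /i/: just /g/ — single C goes to the following onset.
Putting it together: vi.gifv.
Syllable 1 is /vi/: onset /v/, nucleus /i/, coda ∅.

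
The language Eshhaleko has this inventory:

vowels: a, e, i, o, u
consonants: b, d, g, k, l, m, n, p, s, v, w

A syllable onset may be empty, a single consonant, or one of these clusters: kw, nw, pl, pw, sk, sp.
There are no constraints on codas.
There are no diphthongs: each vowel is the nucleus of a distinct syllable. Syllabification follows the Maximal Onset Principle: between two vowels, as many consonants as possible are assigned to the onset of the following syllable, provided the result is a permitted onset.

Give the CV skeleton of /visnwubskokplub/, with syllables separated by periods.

Nuclei (vowels): i, u, o, u → 4 syllables.
σ1/σ2 boundary: /snw/; trying suffixes from longest down, /nw/ is the first permitted one, so coda /s/ | onset /nw/.
σ2/σ3 boundary: cluster /bsk/ — the longest permitted-onset suffix is /sk/; onset = /sk/, preceding coda = /b/.
σ3/σ4 boundary: /kpl/ — longest licit onset from the right is /pl/, leaving /k/ as coda.
Result: vis.nwub.skok.plub.
Mapping each syllable to C/V: /vis/ → CVC, /nwub/ → CCVC, /skok/ → CCVC, /plub/ → CCVC.

CVC.CCVC.CCVC.CCVC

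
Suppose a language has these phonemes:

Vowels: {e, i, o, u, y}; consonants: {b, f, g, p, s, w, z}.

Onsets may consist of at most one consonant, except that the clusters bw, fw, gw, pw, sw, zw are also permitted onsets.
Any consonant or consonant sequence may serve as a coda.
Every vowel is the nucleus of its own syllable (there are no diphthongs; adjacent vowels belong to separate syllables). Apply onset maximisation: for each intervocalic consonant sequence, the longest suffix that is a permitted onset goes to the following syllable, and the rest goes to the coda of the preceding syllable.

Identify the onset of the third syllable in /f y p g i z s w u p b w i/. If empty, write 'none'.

Vowels present: y, i, u, i; each is a nucleus, giving 4 syllables.
/y…i/ gap (V1→V2): /pg/ splits as /p/ + /g/ (/g/ is the longest suffix that is a licit onset).
/i…u/ gap (V2→V3): /zsw/ — longest licit onset from the right is /sw/, leaving /z/ as coda.
/u…i/ gap (V3→V4): /pbw/; trying suffixes from longest down, /bw/ is the first permitted one, so coda /p/ | onset /bw/.
Putting it together: fyp.giz.swup.bwi.
Syllable 3 is /swup/: onset /sw/, nucleus /u/, coda /p/.

sw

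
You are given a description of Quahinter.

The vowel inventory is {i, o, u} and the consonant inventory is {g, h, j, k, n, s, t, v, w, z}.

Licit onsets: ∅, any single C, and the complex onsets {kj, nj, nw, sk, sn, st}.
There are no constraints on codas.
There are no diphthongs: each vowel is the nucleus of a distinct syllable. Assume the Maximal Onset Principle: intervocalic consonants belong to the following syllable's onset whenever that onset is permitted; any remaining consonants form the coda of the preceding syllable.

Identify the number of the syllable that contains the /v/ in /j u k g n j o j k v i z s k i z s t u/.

3

Nuclei (vowels): u, o, i, i, u → 5 syllables.
V1 /u/ – V2 /o/: /kgnj/ splits as /kg/ + /nj/ (/nj/ is the longest suffix that is a licit onset).
V2 /o/ – V3 /i/: cluster /jkv/ — the longest permitted-onset suffix is /v/; onset = /v/, preceding coda = /jk/.
V3 /i/ – V4 /i/: /zsk/ — longest licit onset from the right is /sk/, leaving /z/ as coda.
V4 /i/ – V5 /u/: /zst/ — longest licit onset from the right is /st/, leaving /z/ as coda.
So the parse is jukg.njojk.viz.skiz.stu.
The /v/ is in the onset of syllable 3 (/viz/).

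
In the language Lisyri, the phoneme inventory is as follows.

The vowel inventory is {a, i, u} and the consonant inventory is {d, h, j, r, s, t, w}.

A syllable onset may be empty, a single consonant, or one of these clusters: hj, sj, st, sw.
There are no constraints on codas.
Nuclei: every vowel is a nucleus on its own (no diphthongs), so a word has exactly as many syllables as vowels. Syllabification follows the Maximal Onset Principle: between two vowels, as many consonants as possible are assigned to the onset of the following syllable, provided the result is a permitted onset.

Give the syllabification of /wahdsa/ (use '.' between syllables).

Nuclei (vowels): a, a → 2 syllables.
/a…a/ gap (V1→V2): /hds/; trying suffixes from longest down, /s/ is the first permitted one, so coda /hd/ | onset /s/.

wahd.sa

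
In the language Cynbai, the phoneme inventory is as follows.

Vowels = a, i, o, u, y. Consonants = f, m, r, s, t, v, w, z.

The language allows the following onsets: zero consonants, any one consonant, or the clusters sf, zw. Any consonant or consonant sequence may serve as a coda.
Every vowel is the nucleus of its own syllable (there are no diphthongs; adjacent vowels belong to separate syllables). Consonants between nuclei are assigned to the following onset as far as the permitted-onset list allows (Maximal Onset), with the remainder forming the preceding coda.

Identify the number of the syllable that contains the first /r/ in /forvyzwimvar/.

1

The vowels are o, y, i, a — 4 nuclei, so 4 syllables.
V1 /o/ – V2 /y/: /rv/ splits as /r/ + /v/ (/v/ is the longest suffix that is a licit onset).
V2 /y/ – V3 /i/: /zw/ is a licit onset in full, so it all attaches to the next syllable.
V3 /i/ – V4 /a/: /mv/ — longest licit onset from the right is /v/, leaving /m/ as coda.
Putting it together: for.vy.zwim.var.
The first /r/ is in the coda of syllable 1 (/for/).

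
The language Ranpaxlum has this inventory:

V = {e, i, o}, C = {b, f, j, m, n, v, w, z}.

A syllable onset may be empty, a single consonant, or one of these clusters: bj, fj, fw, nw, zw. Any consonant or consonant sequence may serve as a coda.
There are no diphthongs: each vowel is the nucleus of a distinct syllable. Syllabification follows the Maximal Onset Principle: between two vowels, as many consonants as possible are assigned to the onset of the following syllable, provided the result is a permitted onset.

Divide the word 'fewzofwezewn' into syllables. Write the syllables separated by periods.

few.zo.fwe.zewn

Vowels present: e, o, e, e; each is a nucleus, giving 4 syllables.
σ1/σ2 boundary: cluster /wz/ — the longest permitted-onset suffix is /z/; onset = /z/, preceding coda = /w/.
σ2/σ3 boundary: cluster /fw/ — /fw/ is itself a permitted onset, so the whole cluster goes right; preceding coda = ∅.
σ3/σ4 boundary: /z/ is a single consonant, so it becomes the next onset.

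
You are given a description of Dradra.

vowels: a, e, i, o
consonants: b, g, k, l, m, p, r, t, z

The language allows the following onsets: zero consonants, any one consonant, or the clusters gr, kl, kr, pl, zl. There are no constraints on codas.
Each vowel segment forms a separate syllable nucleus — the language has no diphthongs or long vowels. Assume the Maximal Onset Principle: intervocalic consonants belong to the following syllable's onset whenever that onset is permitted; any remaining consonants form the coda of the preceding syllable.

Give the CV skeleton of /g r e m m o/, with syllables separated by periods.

Nuclei (vowels): e, o → 2 syllables.
/e…o/ gap (V1→V2): /mm/; trying suffixes from longest down, /m/ is the first permitted one, so coda /m/ | onset /m/.
So the parse is grem.mo.
Mapping each syllable to C/V: /grem/ → CCVC, /mo/ → CV.

CCVC.CV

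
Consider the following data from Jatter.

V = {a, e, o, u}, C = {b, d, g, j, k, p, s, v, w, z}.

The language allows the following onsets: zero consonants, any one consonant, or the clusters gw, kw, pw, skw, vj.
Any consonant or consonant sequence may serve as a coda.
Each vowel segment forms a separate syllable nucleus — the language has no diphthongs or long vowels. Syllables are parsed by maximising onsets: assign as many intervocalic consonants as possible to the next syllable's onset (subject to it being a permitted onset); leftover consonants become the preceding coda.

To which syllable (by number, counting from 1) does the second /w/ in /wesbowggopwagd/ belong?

Vowels present: e, o, o, a; each is a nucleus, giving 4 syllables.
σ1/σ2 boundary: cluster /sb/ — the longest permitted-onset suffix is /b/; onset = /b/, preceding coda = /s/.
σ2/σ3 boundary: cluster /wgg/ — the longest permitted-onset suffix is /g/; onset = /g/, preceding coda = /wg/.
σ3/σ4 boundary: /pw/ is a licit onset in full, so it all attaches to the next syllable.
Syllabification: wes.bowg.go.pwagd.
The second /w/ is in the coda of syllable 2 (/bowg/).

2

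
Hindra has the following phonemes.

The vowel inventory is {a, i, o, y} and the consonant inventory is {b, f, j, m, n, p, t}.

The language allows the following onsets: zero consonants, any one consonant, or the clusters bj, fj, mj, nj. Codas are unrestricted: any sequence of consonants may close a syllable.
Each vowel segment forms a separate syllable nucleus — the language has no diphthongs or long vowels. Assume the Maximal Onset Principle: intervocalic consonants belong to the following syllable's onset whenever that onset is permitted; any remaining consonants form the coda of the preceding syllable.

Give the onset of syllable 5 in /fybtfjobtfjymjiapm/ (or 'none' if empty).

none

Nuclei (vowels): y, o, y, i, a → 5 syllables.
σ1/σ2 boundary: /btfj/ splits as /bt/ + /fj/ (/fj/ is the longest suffix that is a licit onset).
σ2/σ3 boundary: /btfj/; trying suffixes from longest down, /fj/ is the first permitted one, so coda /bt/ | onset /fj/.
σ3/σ4 boundary: /mj/ — entire cluster is a permitted onset → onset /mj/, coda ∅.
σ4/σ5 boundary: nothing intervenes; syllable break is V.V.
Result: fybt.fjobt.fjy.mji.apm.
Syllable 5 is /apm/: onset ∅, nucleus /a/, coda /pm/.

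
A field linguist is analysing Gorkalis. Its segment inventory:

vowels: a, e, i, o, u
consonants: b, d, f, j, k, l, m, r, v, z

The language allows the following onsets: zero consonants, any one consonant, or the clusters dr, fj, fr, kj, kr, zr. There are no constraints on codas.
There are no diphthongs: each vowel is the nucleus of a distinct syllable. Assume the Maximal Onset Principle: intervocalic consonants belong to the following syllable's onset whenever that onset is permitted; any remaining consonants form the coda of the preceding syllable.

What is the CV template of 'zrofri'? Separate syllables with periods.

The vowels are o, i — 2 nuclei, so 2 syllables.
σ1/σ2 boundary: /fr/ — entire cluster is a permitted onset → onset /fr/, coda ∅.
Syllabification: zro.fri.
Mapping each syllable to C/V: /zro/ → CCV, /fri/ → CCV.

CCV.CCV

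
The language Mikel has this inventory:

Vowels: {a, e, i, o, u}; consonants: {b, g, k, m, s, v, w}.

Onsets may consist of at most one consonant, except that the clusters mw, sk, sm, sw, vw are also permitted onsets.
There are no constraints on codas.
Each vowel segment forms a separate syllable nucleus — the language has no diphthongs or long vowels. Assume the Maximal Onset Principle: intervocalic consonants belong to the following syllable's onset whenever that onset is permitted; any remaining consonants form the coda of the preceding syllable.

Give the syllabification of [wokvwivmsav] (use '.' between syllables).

wok.vwivm.sav

The vowels are o, i, a — 3 nuclei, so 3 syllables.
Between /o/ (V1) and /i/ (V2): /kvw/ — longest licit onset from the right is /vw/, leaving /k/ as coda.
Between /i/ (V2) and /a/ (V3): /vms/; trying suffixes from longest down, /s/ is the first permitted one, so coda /vm/ | onset /s/.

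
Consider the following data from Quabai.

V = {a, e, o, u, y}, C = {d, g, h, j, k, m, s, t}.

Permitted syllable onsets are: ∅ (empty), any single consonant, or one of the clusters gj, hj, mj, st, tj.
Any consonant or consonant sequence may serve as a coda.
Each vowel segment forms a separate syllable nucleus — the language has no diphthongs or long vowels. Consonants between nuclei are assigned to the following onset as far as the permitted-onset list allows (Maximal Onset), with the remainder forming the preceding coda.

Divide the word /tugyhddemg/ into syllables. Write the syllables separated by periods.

Nuclei (vowels): u, y, e → 3 syllables.
Between /u/ (V1) and /y/ (V2): /g/ is a single consonant, so it becomes the next onset.
Between /y/ (V2) and /e/ (V3): /hdd/; trying suffixes from longest down, /d/ is the first permitted one, so coda /hd/ | onset /d/.

tu.gyhd.demg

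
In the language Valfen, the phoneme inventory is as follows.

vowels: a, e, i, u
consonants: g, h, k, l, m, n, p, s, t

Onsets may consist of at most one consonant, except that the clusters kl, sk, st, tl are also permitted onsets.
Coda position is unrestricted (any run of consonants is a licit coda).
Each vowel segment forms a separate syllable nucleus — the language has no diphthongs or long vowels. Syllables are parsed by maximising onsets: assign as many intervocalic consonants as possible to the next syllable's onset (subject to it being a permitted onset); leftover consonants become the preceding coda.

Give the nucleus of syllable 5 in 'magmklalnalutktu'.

Nuclei (vowels): a, a, a, u, u → 5 syllables.
The fifth nucleus (vowel 5 from the left) is /u/.

u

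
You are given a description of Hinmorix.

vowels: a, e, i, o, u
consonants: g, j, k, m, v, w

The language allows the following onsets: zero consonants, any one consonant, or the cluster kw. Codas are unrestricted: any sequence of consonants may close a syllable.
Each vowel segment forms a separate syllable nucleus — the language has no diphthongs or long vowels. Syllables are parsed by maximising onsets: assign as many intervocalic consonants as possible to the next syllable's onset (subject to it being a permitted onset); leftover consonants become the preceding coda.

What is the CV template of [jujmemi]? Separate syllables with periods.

Vowels present: u, e, i; each is a nucleus, giving 3 syllables.
σ1/σ2 boundary: /jm/ splits as /j/ + /m/ (/m/ is the longest suffix that is a licit onset).
σ2/σ3 boundary: /m/ is a single consonant, so it becomes the next onset.
Syllabification: juj.me.mi.
Mapping each syllable to C/V: /juj/ → CVC, /me/ → CV, /mi/ → CV.

CVC.CV.CV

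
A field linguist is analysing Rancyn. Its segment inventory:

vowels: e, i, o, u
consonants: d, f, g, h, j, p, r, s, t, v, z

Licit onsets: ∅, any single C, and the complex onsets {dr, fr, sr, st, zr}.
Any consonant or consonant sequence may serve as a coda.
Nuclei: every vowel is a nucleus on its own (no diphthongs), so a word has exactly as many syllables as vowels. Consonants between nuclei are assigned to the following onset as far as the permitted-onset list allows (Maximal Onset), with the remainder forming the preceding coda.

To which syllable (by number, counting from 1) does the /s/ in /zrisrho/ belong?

The vowels are i, o — 2 nuclei, so 2 syllables.
/i…o/ gap (V1→V2): cluster /srh/ — the longest permitted-onset suffix is /h/; onset = /h/, preceding coda = /sr/.
Putting it together: zrisr.ho.
The /s/ is in the coda of syllable 1 (/zrisr/).

1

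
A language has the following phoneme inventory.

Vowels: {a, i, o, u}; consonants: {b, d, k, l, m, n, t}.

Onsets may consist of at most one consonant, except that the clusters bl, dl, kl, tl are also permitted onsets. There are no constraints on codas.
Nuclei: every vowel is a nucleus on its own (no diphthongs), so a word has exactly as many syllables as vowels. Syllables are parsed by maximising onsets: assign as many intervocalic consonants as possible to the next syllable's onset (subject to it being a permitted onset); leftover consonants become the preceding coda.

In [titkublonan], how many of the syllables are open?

Vowels present: i, u, o, a; each is a nucleus, giving 4 syllables.
Between /i/ (V1) and /u/ (V2): /tk/ splits as /t/ + /k/ (/k/ is the longest suffix that is a licit onset).
Between /u/ (V2) and /o/ (V3): cluster /bl/ — /bl/ is itself a permitted onset, so the whole cluster goes right; preceding coda = ∅.
Between /o/ (V3) and /a/ (V4): /n/ → onset of the next syllable (single consonants are always licit onsets).
Result: tit.ku.blo.nan.
Classifying each syllable: /tit/ (closed), /ku/ (open), /blo/ (open), /nan/ (closed).
Open syllables: 2.

2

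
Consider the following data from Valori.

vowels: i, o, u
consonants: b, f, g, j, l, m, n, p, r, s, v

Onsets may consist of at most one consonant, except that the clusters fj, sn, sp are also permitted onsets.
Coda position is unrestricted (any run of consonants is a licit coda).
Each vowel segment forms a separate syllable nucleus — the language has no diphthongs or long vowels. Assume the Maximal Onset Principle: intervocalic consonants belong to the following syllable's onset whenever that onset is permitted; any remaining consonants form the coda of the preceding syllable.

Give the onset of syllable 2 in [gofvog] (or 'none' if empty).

The vowels are o, o — 2 nuclei, so 2 syllables.
/o…o/ gap (V1→V2): /fv/ splits as /f/ + /v/ (/v/ is the longest suffix that is a licit onset).
Result: gof.vog.
Syllable 2 is /vog/: onset /v/, nucleus /o/, coda /g/.

v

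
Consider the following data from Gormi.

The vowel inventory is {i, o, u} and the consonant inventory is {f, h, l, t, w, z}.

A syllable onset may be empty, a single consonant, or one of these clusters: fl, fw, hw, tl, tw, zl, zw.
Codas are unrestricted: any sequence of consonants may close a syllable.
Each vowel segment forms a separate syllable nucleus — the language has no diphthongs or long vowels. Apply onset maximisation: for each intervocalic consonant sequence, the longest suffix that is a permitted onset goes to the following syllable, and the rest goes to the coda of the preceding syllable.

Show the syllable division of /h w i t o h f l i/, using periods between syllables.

hwi.toh.fli

Vowels present: i, o, i; each is a nucleus, giving 3 syllables.
V1 /i/ – V2 /o/: just /t/ — single C goes to the following onset.
V2 /o/ – V3 /i/: /hfl/; trying suffixes from longest down, /fl/ is the first permitted one, so coda /h/ | onset /fl/.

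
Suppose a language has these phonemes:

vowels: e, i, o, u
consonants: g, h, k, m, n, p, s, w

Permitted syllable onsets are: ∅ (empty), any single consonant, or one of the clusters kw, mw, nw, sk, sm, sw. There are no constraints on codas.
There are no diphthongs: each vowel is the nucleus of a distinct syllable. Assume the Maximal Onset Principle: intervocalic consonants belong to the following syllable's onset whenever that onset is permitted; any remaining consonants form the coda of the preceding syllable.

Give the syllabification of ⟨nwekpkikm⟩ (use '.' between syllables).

nwekp.kikm

Vowels present: e, i; each is a nucleus, giving 2 syllables.
/e…i/ gap (V1→V2): /kpk/ splits as /kp/ + /k/ (/k/ is the longest suffix that is a licit onset).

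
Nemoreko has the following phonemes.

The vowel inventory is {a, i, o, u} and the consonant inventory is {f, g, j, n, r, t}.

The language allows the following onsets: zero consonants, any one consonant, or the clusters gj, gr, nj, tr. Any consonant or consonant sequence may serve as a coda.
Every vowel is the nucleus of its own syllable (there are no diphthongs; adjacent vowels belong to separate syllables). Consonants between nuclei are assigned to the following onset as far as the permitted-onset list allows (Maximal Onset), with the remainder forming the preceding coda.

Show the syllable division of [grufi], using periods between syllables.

gru.fi

The vowels are u, i — 2 nuclei, so 2 syllables.
V1 /u/ – V2 /i/: /f/ is a single consonant, so it becomes the next onset.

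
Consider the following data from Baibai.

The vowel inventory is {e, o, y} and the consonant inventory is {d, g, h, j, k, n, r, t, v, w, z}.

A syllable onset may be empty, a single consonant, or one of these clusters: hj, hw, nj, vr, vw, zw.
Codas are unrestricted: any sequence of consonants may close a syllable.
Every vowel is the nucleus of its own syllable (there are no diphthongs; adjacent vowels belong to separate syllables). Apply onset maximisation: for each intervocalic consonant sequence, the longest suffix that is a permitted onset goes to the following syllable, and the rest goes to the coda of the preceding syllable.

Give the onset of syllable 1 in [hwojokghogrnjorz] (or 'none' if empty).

The vowels are o, o, o, o — 4 nuclei, so 4 syllables.
σ1/σ2 boundary: /j/ → onset of the next syllable (single consonants are always licit onsets).
σ2/σ3 boundary: /kgh/; trying suffixes from longest down, /h/ is the first permitted one, so coda /kg/ | onset /h/.
σ3/σ4 boundary: cluster /grnj/ — the longest permitted-onset suffix is /nj/; onset = /nj/, preceding coda = /gr/.
Result: hwo.jokg.hogr.njorz.
Syllable 1 is /hwo/: onset /hw/, nucleus /o/, coda ∅.

hw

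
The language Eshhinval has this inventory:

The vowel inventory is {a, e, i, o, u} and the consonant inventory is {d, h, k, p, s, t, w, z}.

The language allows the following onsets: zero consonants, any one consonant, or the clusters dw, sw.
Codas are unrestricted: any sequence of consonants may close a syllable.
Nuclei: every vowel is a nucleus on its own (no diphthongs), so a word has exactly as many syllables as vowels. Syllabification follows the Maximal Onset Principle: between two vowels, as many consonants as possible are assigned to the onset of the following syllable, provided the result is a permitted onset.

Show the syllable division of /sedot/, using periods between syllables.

Nuclei (vowels): e, o → 2 syllables.
/e…o/ gap (V1→V2): /d/ → onset of the next syllable (single consonants are always licit onsets).

se.dot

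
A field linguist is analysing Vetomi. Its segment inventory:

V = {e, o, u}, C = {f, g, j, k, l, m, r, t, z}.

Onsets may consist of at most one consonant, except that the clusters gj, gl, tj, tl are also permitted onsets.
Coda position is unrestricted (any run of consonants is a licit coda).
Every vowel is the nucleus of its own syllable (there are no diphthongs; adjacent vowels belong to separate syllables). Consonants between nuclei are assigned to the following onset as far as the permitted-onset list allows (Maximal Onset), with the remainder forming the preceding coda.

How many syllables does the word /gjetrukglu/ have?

3

Nuclei (vowels): e, u, u → 3 syllables.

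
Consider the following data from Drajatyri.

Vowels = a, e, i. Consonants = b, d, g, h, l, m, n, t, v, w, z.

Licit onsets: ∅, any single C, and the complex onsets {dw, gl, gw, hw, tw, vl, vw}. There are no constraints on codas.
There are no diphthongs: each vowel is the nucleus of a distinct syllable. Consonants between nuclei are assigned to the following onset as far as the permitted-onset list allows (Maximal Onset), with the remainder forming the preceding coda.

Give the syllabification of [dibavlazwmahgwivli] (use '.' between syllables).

di.ba.vlazw.mah.gwi.vli

Nuclei (vowels): i, a, a, a, i, i → 6 syllables.
Between /i/ (V1) and /a/ (V2): just /b/ — single C goes to the following onset.
Between /a/ (V2) and /a/ (V3): cluster /vl/ — /vl/ is itself a permitted onset, so the whole cluster goes right; preceding coda = ∅.
Between /a/ (V3) and /a/ (V4): /zwm/ — longest licit onset from the right is /m/, leaving /zw/ as coda.
Between /a/ (V4) and /i/ (V5): /hgw/ — longest licit onset from the right is /gw/, leaving /h/ as coda.
Between /i/ (V5) and /i/ (V6): /vl/ — entire cluster is a permitted onset → onset /vl/, coda ∅.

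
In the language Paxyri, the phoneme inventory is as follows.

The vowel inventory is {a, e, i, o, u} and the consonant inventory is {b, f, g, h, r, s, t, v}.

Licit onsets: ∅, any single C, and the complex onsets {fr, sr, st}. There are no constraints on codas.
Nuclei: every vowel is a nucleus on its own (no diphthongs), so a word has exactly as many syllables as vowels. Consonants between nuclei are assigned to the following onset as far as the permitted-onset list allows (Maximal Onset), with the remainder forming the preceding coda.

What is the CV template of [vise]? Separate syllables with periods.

CV.CV

Vowels present: i, e; each is a nucleus, giving 2 syllables.
Between /i/ (V1) and /e/ (V2): just /s/ — single C goes to the following onset.
So the parse is vi.se.
Mapping each syllable to C/V: /vi/ → CV, /se/ → CV.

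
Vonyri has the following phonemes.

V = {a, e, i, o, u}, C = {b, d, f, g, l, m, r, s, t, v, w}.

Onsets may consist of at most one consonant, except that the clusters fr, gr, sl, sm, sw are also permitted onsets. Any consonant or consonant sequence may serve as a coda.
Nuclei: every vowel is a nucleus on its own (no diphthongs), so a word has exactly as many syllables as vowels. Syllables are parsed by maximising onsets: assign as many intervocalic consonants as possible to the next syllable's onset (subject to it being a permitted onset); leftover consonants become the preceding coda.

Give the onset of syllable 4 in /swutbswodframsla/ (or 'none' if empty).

The vowels are u, o, a, a — 4 nuclei, so 4 syllables.
/u…o/ gap (V1→V2): /tbsw/ splits as /tb/ + /sw/ (/sw/ is the longest suffix that is a licit onset).
/o…a/ gap (V2→V3): /dfr/; trying suffixes from longest down, /fr/ is the first permitted one, so coda /d/ | onset /fr/.
/a…a/ gap (V3→V4): /msl/; trying suffixes from longest down, /sl/ is the first permitted one, so coda /m/ | onset /sl/.
Result: swutb.swod.fram.sla.
Syllable 4 is /sla/: onset /sl/, nucleus /a/, coda ∅.

sl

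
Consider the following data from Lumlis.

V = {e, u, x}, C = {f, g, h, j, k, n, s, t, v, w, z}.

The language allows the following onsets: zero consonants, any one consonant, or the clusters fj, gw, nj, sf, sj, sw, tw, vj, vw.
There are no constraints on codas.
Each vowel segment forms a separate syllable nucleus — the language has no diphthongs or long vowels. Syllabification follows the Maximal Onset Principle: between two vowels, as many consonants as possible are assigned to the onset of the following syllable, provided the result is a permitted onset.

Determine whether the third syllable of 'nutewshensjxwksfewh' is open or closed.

closed

Nuclei (vowels): u, e, e, x, e → 5 syllables.
/u…e/ gap (V1→V2): just /t/ — single C goes to the following onset.
/e…e/ gap (V2→V3): /wsh/ splits as /ws/ + /h/ (/h/ is the longest suffix that is a licit onset).
/e…x/ gap (V3→V4): /nsj/; trying suffixes from longest down, /sj/ is the first permitted one, so coda /n/ | onset /sj/.
/x…e/ gap (V4→V5): cluster /wksf/ — the longest permitted-onset suffix is /sf/; onset = /sf/, preceding coda = /wk/.
Result: nu.tews.hen.sjxwk.sfewh.
Syllable 3 is /hen/ with coda /n/, so it is closed.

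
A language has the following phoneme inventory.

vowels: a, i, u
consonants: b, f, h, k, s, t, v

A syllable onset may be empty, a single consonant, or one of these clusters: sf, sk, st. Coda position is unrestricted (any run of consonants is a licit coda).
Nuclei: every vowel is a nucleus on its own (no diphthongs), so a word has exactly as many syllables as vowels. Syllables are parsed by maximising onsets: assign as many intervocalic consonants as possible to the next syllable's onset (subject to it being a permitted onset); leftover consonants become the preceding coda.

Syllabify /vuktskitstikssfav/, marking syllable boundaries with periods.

Nuclei (vowels): u, i, i, a → 4 syllables.
V1 /u/ – V2 /i/: /ktsk/ splits as /kt/ + /sk/ (/sk/ is the longest suffix that is a licit onset).
V2 /i/ – V3 /i/: /tst/ — longest licit onset from the right is /st/, leaving /t/ as coda.
V3 /i/ – V4 /a/: /kssf/ splits as /ks/ + /sf/ (/sf/ is the longest suffix that is a licit onset).

vukt.skit.stiks.sfav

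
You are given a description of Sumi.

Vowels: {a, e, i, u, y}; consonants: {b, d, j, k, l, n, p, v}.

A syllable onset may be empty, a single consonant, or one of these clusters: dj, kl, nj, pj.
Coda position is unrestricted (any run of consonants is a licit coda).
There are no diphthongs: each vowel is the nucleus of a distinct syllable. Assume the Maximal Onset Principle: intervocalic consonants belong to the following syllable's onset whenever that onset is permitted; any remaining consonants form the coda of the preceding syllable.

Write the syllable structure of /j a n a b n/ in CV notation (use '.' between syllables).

The vowels are a, a — 2 nuclei, so 2 syllables.
/a…a/ gap (V1→V2): just /n/ — single C goes to the following onset.
Syllabification: ja.nabn.
Mapping each syllable to C/V: /ja/ → CV, /nabn/ → CVCC.

CV.CVCC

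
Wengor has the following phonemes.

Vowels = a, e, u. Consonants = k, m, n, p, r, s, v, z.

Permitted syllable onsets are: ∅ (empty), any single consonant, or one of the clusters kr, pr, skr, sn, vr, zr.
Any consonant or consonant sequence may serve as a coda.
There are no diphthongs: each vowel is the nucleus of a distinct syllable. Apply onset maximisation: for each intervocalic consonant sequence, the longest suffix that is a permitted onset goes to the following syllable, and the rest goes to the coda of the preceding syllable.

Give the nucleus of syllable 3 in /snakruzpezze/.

e

Nuclei (vowels): a, u, e, e → 4 syllables.
The third nucleus (vowel 3 from the left) is /e/.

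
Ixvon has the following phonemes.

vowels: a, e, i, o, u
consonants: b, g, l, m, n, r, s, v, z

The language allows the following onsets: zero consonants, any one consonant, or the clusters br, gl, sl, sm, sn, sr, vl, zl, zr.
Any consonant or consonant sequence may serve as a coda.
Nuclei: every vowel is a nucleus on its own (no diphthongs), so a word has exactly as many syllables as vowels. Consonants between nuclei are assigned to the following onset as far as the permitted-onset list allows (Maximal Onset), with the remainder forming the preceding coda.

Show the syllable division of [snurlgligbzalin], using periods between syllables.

The vowels are u, i, a, i — 4 nuclei, so 4 syllables.
σ1/σ2 boundary: /rlgl/; trying suffixes from longest down, /gl/ is the first permitted one, so coda /rl/ | onset /gl/.
σ2/σ3 boundary: /gbz/; trying suffixes from longest down, /z/ is the first permitted one, so coda /gb/ | onset /z/.
σ3/σ4 boundary: just /l/ — single C goes to the following onset.

snurl.gligb.za.lin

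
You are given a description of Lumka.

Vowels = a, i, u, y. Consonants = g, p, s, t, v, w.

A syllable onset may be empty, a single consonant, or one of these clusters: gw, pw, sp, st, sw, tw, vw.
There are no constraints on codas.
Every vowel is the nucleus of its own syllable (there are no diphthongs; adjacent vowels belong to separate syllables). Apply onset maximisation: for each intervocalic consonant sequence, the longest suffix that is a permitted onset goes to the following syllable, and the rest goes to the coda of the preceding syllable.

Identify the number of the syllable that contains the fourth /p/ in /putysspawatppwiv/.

5

Nuclei (vowels): u, y, a, a, i → 5 syllables.
Between /u/ (V1) and /y/ (V2): just /t/ — single C goes to the following onset.
Between /y/ (V2) and /a/ (V3): /ssp/ splits as /s/ + /sp/ (/sp/ is the longest suffix that is a licit onset).
Between /a/ (V3) and /a/ (V4): just /w/ — single C goes to the following onset.
Between /a/ (V4) and /i/ (V5): /tppw/ — longest licit onset from the right is /pw/, leaving /tp/ as coda.
So the parse is pu.tys.spa.watp.pwiv.
The fourth /p/ is in the onset of syllable 5 (/pwiv/).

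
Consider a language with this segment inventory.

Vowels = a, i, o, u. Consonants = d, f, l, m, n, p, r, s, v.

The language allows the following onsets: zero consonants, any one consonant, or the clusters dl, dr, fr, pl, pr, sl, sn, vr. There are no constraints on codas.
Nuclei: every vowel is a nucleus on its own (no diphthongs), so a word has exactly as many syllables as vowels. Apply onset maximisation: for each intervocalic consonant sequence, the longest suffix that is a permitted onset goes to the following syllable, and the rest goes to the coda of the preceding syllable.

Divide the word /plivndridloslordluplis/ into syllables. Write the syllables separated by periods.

Nuclei (vowels): i, i, o, o, u, i → 6 syllables.
σ1/σ2 boundary: /vndr/ — longest licit onset from the right is /dr/, leaving /vn/ as coda.
σ2/σ3 boundary: /dl/ is a licit onset in full, so it all attaches to the next syllable.
σ3/σ4 boundary: /sl/ is a licit onset in full, so it all attaches to the next syllable.
σ4/σ5 boundary: /rdl/ splits as /r/ + /dl/ (/dl/ is the longest suffix that is a licit onset).
σ5/σ6 boundary: cluster /pl/ — /pl/ is itself a permitted onset, so the whole cluster goes right; preceding coda = ∅.

plivn.dri.dlo.slor.dlu.plis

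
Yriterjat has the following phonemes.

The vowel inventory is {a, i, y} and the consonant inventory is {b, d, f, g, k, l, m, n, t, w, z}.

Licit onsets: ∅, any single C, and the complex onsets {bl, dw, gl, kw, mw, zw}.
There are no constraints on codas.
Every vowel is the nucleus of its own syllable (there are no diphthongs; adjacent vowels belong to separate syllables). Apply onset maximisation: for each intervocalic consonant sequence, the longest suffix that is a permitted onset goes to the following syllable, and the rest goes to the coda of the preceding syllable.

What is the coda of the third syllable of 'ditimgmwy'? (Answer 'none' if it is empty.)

none

Vowels present: i, i, y; each is a nucleus, giving 3 syllables.
V1 /i/ – V2 /i/: /t/ is a single consonant, so it becomes the next onset.
V2 /i/ – V3 /y/: /mgmw/; trying suffixes from longest down, /mw/ is the first permitted one, so coda /mg/ | onset /mw/.
Putting it together: di.timg.mwy.
Syllable 3 is /mwy/: onset /mw/, nucleus /y/, coda ∅.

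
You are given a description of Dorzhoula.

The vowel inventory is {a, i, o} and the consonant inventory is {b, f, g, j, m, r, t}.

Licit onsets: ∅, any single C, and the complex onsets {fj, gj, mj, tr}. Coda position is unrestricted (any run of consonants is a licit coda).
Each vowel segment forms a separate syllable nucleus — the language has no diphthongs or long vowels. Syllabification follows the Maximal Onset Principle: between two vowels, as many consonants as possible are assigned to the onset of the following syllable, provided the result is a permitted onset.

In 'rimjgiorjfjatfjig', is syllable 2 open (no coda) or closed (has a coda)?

Vowels present: i, i, o, a, i; each is a nucleus, giving 5 syllables.
Between /i/ (V1) and /i/ (V2): /mjg/ — longest licit onset from the right is /g/, leaving /mj/ as coda.
Between /i/ (V2) and /o/ (V3): hiatus — the boundary sits between the two vowels.
Between /o/ (V3) and /a/ (V4): /rjfj/; trying suffixes from longest down, /fj/ is the first permitted one, so coda /rj/ | onset /fj/.
Between /a/ (V4) and /i/ (V5): /tfj/ splits as /t/ + /fj/ (/fj/ is the longest suffix that is a licit onset).
Syllabification: rimj.gi.orj.fjat.fjig.
Syllable 2 is /gi/; it ends in its nucleus with no coda, so it is open.

open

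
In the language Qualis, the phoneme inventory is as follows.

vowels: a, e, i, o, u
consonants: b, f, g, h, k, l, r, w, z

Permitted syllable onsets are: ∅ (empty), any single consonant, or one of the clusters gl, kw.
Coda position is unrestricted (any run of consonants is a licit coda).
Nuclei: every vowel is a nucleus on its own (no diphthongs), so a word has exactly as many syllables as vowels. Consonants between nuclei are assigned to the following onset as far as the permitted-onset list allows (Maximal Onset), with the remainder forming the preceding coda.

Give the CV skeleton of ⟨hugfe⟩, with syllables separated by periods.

CVC.CV

The vowels are u, e — 2 nuclei, so 2 syllables.
σ1/σ2 boundary: cluster /gf/ — the longest permitted-onset suffix is /f/; onset = /f/, preceding coda = /g/.
Syllabification: hug.fe.
Mapping each syllable to C/V: /hug/ → CVC, /fe/ → CV.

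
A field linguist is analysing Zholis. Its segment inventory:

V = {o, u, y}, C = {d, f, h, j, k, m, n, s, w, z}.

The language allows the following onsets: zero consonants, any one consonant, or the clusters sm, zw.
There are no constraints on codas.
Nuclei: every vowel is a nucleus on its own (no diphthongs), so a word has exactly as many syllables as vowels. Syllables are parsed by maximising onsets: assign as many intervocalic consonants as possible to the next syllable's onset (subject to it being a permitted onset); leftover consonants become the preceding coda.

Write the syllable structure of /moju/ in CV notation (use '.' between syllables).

CV.CV

The vowels are o, u — 2 nuclei, so 2 syllables.
Between /o/ (V1) and /u/ (V2): just /j/ — single C goes to the following onset.
Putting it together: mo.ju.
Mapping each syllable to C/V: /mo/ → CV, /ju/ → CV.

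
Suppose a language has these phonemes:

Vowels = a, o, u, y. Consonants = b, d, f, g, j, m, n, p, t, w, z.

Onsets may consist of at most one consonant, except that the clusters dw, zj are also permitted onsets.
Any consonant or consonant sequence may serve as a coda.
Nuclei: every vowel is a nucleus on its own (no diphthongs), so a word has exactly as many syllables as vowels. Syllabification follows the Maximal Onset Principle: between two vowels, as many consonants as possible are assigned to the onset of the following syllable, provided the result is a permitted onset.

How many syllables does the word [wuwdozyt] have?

Vowels present: u, o, y; each is a nucleus, giving 3 syllables.

3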